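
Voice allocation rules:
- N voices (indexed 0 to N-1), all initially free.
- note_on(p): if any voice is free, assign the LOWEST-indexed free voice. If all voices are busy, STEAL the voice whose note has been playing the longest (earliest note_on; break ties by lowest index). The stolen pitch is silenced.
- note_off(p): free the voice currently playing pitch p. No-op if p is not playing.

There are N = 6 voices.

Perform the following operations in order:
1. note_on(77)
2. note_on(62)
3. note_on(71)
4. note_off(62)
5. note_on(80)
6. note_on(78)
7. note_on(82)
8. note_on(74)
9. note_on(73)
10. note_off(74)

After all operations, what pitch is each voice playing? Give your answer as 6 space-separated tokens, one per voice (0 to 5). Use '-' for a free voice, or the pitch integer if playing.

Op 1: note_on(77): voice 0 is free -> assigned | voices=[77 - - - - -]
Op 2: note_on(62): voice 1 is free -> assigned | voices=[77 62 - - - -]
Op 3: note_on(71): voice 2 is free -> assigned | voices=[77 62 71 - - -]
Op 4: note_off(62): free voice 1 | voices=[77 - 71 - - -]
Op 5: note_on(80): voice 1 is free -> assigned | voices=[77 80 71 - - -]
Op 6: note_on(78): voice 3 is free -> assigned | voices=[77 80 71 78 - -]
Op 7: note_on(82): voice 4 is free -> assigned | voices=[77 80 71 78 82 -]
Op 8: note_on(74): voice 5 is free -> assigned | voices=[77 80 71 78 82 74]
Op 9: note_on(73): all voices busy, STEAL voice 0 (pitch 77, oldest) -> assign | voices=[73 80 71 78 82 74]
Op 10: note_off(74): free voice 5 | voices=[73 80 71 78 82 -]

Answer: 73 80 71 78 82 -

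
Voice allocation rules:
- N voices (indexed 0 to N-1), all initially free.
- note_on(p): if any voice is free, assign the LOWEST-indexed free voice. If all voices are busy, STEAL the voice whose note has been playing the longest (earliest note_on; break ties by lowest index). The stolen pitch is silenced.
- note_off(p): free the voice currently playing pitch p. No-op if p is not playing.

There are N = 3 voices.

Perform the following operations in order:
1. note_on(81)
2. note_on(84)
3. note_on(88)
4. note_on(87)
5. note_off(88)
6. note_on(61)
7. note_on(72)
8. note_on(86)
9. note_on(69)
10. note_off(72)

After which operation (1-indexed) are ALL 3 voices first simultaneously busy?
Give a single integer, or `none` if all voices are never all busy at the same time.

Answer: 3

Derivation:
Op 1: note_on(81): voice 0 is free -> assigned | voices=[81 - -]
Op 2: note_on(84): voice 1 is free -> assigned | voices=[81 84 -]
Op 3: note_on(88): voice 2 is free -> assigned | voices=[81 84 88]
Op 4: note_on(87): all voices busy, STEAL voice 0 (pitch 81, oldest) -> assign | voices=[87 84 88]
Op 5: note_off(88): free voice 2 | voices=[87 84 -]
Op 6: note_on(61): voice 2 is free -> assigned | voices=[87 84 61]
Op 7: note_on(72): all voices busy, STEAL voice 1 (pitch 84, oldest) -> assign | voices=[87 72 61]
Op 8: note_on(86): all voices busy, STEAL voice 0 (pitch 87, oldest) -> assign | voices=[86 72 61]
Op 9: note_on(69): all voices busy, STEAL voice 2 (pitch 61, oldest) -> assign | voices=[86 72 69]
Op 10: note_off(72): free voice 1 | voices=[86 - 69]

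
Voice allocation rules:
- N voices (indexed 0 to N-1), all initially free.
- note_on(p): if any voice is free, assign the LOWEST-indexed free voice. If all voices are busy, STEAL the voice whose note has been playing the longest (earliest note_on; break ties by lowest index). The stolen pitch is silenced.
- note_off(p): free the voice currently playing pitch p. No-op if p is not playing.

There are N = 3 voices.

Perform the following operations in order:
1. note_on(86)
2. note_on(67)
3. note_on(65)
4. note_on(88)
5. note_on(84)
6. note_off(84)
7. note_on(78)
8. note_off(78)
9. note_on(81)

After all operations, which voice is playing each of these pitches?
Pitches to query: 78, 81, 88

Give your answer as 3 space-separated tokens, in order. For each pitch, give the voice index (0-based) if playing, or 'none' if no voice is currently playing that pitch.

Answer: none 1 0

Derivation:
Op 1: note_on(86): voice 0 is free -> assigned | voices=[86 - -]
Op 2: note_on(67): voice 1 is free -> assigned | voices=[86 67 -]
Op 3: note_on(65): voice 2 is free -> assigned | voices=[86 67 65]
Op 4: note_on(88): all voices busy, STEAL voice 0 (pitch 86, oldest) -> assign | voices=[88 67 65]
Op 5: note_on(84): all voices busy, STEAL voice 1 (pitch 67, oldest) -> assign | voices=[88 84 65]
Op 6: note_off(84): free voice 1 | voices=[88 - 65]
Op 7: note_on(78): voice 1 is free -> assigned | voices=[88 78 65]
Op 8: note_off(78): free voice 1 | voices=[88 - 65]
Op 9: note_on(81): voice 1 is free -> assigned | voices=[88 81 65]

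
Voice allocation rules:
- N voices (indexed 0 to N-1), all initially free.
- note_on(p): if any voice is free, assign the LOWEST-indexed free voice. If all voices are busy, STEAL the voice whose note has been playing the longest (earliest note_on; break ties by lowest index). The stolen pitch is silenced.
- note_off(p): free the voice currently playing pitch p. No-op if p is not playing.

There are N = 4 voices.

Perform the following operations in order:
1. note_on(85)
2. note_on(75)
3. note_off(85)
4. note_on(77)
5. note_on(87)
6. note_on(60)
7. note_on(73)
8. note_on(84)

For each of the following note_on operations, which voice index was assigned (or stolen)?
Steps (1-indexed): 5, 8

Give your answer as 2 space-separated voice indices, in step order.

Answer: 2 0

Derivation:
Op 1: note_on(85): voice 0 is free -> assigned | voices=[85 - - -]
Op 2: note_on(75): voice 1 is free -> assigned | voices=[85 75 - -]
Op 3: note_off(85): free voice 0 | voices=[- 75 - -]
Op 4: note_on(77): voice 0 is free -> assigned | voices=[77 75 - -]
Op 5: note_on(87): voice 2 is free -> assigned | voices=[77 75 87 -]
Op 6: note_on(60): voice 3 is free -> assigned | voices=[77 75 87 60]
Op 7: note_on(73): all voices busy, STEAL voice 1 (pitch 75, oldest) -> assign | voices=[77 73 87 60]
Op 8: note_on(84): all voices busy, STEAL voice 0 (pitch 77, oldest) -> assign | voices=[84 73 87 60]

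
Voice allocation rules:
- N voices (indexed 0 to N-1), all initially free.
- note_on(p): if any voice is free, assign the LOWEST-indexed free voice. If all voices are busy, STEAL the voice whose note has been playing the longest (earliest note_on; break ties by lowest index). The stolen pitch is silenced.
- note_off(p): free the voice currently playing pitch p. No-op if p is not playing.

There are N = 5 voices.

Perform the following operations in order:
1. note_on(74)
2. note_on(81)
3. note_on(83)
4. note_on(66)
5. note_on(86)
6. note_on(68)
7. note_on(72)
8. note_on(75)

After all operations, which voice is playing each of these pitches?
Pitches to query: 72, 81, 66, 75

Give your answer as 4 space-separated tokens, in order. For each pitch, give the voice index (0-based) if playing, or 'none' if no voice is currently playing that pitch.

Answer: 1 none 3 2

Derivation:
Op 1: note_on(74): voice 0 is free -> assigned | voices=[74 - - - -]
Op 2: note_on(81): voice 1 is free -> assigned | voices=[74 81 - - -]
Op 3: note_on(83): voice 2 is free -> assigned | voices=[74 81 83 - -]
Op 4: note_on(66): voice 3 is free -> assigned | voices=[74 81 83 66 -]
Op 5: note_on(86): voice 4 is free -> assigned | voices=[74 81 83 66 86]
Op 6: note_on(68): all voices busy, STEAL voice 0 (pitch 74, oldest) -> assign | voices=[68 81 83 66 86]
Op 7: note_on(72): all voices busy, STEAL voice 1 (pitch 81, oldest) -> assign | voices=[68 72 83 66 86]
Op 8: note_on(75): all voices busy, STEAL voice 2 (pitch 83, oldest) -> assign | voices=[68 72 75 66 86]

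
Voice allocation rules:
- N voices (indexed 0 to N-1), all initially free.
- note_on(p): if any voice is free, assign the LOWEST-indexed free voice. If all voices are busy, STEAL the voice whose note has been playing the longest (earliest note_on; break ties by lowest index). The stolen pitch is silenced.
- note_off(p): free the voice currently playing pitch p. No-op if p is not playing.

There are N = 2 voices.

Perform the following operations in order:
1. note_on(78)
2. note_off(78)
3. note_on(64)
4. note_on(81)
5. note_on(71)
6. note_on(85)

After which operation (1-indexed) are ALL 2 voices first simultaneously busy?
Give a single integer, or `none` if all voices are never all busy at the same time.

Op 1: note_on(78): voice 0 is free -> assigned | voices=[78 -]
Op 2: note_off(78): free voice 0 | voices=[- -]
Op 3: note_on(64): voice 0 is free -> assigned | voices=[64 -]
Op 4: note_on(81): voice 1 is free -> assigned | voices=[64 81]
Op 5: note_on(71): all voices busy, STEAL voice 0 (pitch 64, oldest) -> assign | voices=[71 81]
Op 6: note_on(85): all voices busy, STEAL voice 1 (pitch 81, oldest) -> assign | voices=[71 85]

Answer: 4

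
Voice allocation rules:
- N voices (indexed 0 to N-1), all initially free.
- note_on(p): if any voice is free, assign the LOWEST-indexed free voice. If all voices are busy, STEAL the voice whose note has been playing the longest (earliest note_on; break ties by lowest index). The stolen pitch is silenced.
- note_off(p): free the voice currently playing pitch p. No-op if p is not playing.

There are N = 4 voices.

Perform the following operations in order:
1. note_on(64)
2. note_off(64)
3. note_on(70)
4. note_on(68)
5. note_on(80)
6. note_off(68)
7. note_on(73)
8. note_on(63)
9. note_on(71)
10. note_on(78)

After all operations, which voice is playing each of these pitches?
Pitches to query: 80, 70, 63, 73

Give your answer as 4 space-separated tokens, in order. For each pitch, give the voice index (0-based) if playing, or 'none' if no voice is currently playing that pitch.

Op 1: note_on(64): voice 0 is free -> assigned | voices=[64 - - -]
Op 2: note_off(64): free voice 0 | voices=[- - - -]
Op 3: note_on(70): voice 0 is free -> assigned | voices=[70 - - -]
Op 4: note_on(68): voice 1 is free -> assigned | voices=[70 68 - -]
Op 5: note_on(80): voice 2 is free -> assigned | voices=[70 68 80 -]
Op 6: note_off(68): free voice 1 | voices=[70 - 80 -]
Op 7: note_on(73): voice 1 is free -> assigned | voices=[70 73 80 -]
Op 8: note_on(63): voice 3 is free -> assigned | voices=[70 73 80 63]
Op 9: note_on(71): all voices busy, STEAL voice 0 (pitch 70, oldest) -> assign | voices=[71 73 80 63]
Op 10: note_on(78): all voices busy, STEAL voice 2 (pitch 80, oldest) -> assign | voices=[71 73 78 63]

Answer: none none 3 1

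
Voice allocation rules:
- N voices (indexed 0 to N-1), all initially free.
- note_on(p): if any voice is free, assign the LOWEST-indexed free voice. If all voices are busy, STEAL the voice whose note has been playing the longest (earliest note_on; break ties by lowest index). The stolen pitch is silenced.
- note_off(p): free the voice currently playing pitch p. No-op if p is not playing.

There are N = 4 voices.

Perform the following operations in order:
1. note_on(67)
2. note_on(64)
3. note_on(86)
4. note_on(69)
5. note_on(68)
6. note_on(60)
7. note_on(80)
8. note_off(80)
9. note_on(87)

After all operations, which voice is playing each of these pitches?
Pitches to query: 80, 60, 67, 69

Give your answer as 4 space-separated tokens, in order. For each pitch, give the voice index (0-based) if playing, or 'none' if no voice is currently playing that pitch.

Answer: none 1 none 3

Derivation:
Op 1: note_on(67): voice 0 is free -> assigned | voices=[67 - - -]
Op 2: note_on(64): voice 1 is free -> assigned | voices=[67 64 - -]
Op 3: note_on(86): voice 2 is free -> assigned | voices=[67 64 86 -]
Op 4: note_on(69): voice 3 is free -> assigned | voices=[67 64 86 69]
Op 5: note_on(68): all voices busy, STEAL voice 0 (pitch 67, oldest) -> assign | voices=[68 64 86 69]
Op 6: note_on(60): all voices busy, STEAL voice 1 (pitch 64, oldest) -> assign | voices=[68 60 86 69]
Op 7: note_on(80): all voices busy, STEAL voice 2 (pitch 86, oldest) -> assign | voices=[68 60 80 69]
Op 8: note_off(80): free voice 2 | voices=[68 60 - 69]
Op 9: note_on(87): voice 2 is free -> assigned | voices=[68 60 87 69]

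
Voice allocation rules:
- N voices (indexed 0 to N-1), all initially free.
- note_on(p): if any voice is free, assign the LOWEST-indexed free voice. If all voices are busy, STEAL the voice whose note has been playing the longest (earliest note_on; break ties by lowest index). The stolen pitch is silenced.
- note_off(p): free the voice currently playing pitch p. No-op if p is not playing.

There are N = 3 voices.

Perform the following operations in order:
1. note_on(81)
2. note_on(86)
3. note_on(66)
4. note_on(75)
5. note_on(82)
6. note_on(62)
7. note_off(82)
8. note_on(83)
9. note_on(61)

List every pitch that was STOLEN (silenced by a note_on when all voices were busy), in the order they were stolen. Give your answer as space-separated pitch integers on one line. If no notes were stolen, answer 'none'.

Op 1: note_on(81): voice 0 is free -> assigned | voices=[81 - -]
Op 2: note_on(86): voice 1 is free -> assigned | voices=[81 86 -]
Op 3: note_on(66): voice 2 is free -> assigned | voices=[81 86 66]
Op 4: note_on(75): all voices busy, STEAL voice 0 (pitch 81, oldest) -> assign | voices=[75 86 66]
Op 5: note_on(82): all voices busy, STEAL voice 1 (pitch 86, oldest) -> assign | voices=[75 82 66]
Op 6: note_on(62): all voices busy, STEAL voice 2 (pitch 66, oldest) -> assign | voices=[75 82 62]
Op 7: note_off(82): free voice 1 | voices=[75 - 62]
Op 8: note_on(83): voice 1 is free -> assigned | voices=[75 83 62]
Op 9: note_on(61): all voices busy, STEAL voice 0 (pitch 75, oldest) -> assign | voices=[61 83 62]

Answer: 81 86 66 75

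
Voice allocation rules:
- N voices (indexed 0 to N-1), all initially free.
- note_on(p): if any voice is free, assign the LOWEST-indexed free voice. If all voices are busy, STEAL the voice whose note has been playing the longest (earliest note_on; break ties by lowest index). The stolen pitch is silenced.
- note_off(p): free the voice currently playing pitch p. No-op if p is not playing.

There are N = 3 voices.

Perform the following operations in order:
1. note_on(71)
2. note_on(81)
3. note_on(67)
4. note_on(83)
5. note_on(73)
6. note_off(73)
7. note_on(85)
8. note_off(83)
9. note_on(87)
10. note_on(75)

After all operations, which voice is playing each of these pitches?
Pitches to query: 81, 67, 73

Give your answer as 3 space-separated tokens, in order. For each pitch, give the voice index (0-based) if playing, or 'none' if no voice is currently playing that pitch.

Op 1: note_on(71): voice 0 is free -> assigned | voices=[71 - -]
Op 2: note_on(81): voice 1 is free -> assigned | voices=[71 81 -]
Op 3: note_on(67): voice 2 is free -> assigned | voices=[71 81 67]
Op 4: note_on(83): all voices busy, STEAL voice 0 (pitch 71, oldest) -> assign | voices=[83 81 67]
Op 5: note_on(73): all voices busy, STEAL voice 1 (pitch 81, oldest) -> assign | voices=[83 73 67]
Op 6: note_off(73): free voice 1 | voices=[83 - 67]
Op 7: note_on(85): voice 1 is free -> assigned | voices=[83 85 67]
Op 8: note_off(83): free voice 0 | voices=[- 85 67]
Op 9: note_on(87): voice 0 is free -> assigned | voices=[87 85 67]
Op 10: note_on(75): all voices busy, STEAL voice 2 (pitch 67, oldest) -> assign | voices=[87 85 75]

Answer: none none none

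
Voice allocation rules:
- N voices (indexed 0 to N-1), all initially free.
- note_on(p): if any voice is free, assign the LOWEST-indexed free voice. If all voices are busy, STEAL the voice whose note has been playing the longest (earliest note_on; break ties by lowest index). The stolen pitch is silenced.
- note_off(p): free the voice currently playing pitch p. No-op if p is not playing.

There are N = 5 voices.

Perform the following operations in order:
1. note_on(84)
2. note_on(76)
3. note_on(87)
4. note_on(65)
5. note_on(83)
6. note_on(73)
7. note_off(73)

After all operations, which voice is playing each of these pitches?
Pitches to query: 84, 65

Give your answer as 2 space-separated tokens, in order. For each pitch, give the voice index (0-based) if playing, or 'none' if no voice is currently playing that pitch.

Op 1: note_on(84): voice 0 is free -> assigned | voices=[84 - - - -]
Op 2: note_on(76): voice 1 is free -> assigned | voices=[84 76 - - -]
Op 3: note_on(87): voice 2 is free -> assigned | voices=[84 76 87 - -]
Op 4: note_on(65): voice 3 is free -> assigned | voices=[84 76 87 65 -]
Op 5: note_on(83): voice 4 is free -> assigned | voices=[84 76 87 65 83]
Op 6: note_on(73): all voices busy, STEAL voice 0 (pitch 84, oldest) -> assign | voices=[73 76 87 65 83]
Op 7: note_off(73): free voice 0 | voices=[- 76 87 65 83]

Answer: none 3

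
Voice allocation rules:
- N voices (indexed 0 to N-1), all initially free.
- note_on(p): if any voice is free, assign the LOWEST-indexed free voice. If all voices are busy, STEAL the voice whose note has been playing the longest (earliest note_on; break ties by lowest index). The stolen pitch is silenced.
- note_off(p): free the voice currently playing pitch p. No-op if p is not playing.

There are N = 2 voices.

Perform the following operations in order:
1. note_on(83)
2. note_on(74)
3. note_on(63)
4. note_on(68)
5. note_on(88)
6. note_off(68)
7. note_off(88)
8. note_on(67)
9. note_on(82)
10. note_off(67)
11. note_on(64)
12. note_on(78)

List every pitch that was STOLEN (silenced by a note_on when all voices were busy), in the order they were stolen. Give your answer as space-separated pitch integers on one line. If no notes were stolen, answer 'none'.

Op 1: note_on(83): voice 0 is free -> assigned | voices=[83 -]
Op 2: note_on(74): voice 1 is free -> assigned | voices=[83 74]
Op 3: note_on(63): all voices busy, STEAL voice 0 (pitch 83, oldest) -> assign | voices=[63 74]
Op 4: note_on(68): all voices busy, STEAL voice 1 (pitch 74, oldest) -> assign | voices=[63 68]
Op 5: note_on(88): all voices busy, STEAL voice 0 (pitch 63, oldest) -> assign | voices=[88 68]
Op 6: note_off(68): free voice 1 | voices=[88 -]
Op 7: note_off(88): free voice 0 | voices=[- -]
Op 8: note_on(67): voice 0 is free -> assigned | voices=[67 -]
Op 9: note_on(82): voice 1 is free -> assigned | voices=[67 82]
Op 10: note_off(67): free voice 0 | voices=[- 82]
Op 11: note_on(64): voice 0 is free -> assigned | voices=[64 82]
Op 12: note_on(78): all voices busy, STEAL voice 1 (pitch 82, oldest) -> assign | voices=[64 78]

Answer: 83 74 63 82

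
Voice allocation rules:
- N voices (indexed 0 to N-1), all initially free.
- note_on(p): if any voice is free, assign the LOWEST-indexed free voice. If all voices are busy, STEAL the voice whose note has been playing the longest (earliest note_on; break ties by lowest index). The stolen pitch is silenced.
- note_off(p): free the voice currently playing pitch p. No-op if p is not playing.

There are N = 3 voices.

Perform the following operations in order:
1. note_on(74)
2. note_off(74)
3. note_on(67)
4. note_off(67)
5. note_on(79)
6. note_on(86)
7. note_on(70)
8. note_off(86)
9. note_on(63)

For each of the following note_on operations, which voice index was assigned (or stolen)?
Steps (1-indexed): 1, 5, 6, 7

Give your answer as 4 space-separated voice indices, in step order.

Op 1: note_on(74): voice 0 is free -> assigned | voices=[74 - -]
Op 2: note_off(74): free voice 0 | voices=[- - -]
Op 3: note_on(67): voice 0 is free -> assigned | voices=[67 - -]
Op 4: note_off(67): free voice 0 | voices=[- - -]
Op 5: note_on(79): voice 0 is free -> assigned | voices=[79 - -]
Op 6: note_on(86): voice 1 is free -> assigned | voices=[79 86 -]
Op 7: note_on(70): voice 2 is free -> assigned | voices=[79 86 70]
Op 8: note_off(86): free voice 1 | voices=[79 - 70]
Op 9: note_on(63): voice 1 is free -> assigned | voices=[79 63 70]

Answer: 0 0 1 2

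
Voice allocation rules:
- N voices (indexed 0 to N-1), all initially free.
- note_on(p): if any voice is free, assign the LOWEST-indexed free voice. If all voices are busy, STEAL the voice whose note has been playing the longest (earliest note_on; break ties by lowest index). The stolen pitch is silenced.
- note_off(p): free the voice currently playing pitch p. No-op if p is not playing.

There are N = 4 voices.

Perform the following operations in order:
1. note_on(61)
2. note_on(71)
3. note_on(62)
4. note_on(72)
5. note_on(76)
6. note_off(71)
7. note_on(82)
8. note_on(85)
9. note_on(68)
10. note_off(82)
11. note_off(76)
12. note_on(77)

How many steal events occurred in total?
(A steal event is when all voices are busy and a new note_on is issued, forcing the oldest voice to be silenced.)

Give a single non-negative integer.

Op 1: note_on(61): voice 0 is free -> assigned | voices=[61 - - -]
Op 2: note_on(71): voice 1 is free -> assigned | voices=[61 71 - -]
Op 3: note_on(62): voice 2 is free -> assigned | voices=[61 71 62 -]
Op 4: note_on(72): voice 3 is free -> assigned | voices=[61 71 62 72]
Op 5: note_on(76): all voices busy, STEAL voice 0 (pitch 61, oldest) -> assign | voices=[76 71 62 72]
Op 6: note_off(71): free voice 1 | voices=[76 - 62 72]
Op 7: note_on(82): voice 1 is free -> assigned | voices=[76 82 62 72]
Op 8: note_on(85): all voices busy, STEAL voice 2 (pitch 62, oldest) -> assign | voices=[76 82 85 72]
Op 9: note_on(68): all voices busy, STEAL voice 3 (pitch 72, oldest) -> assign | voices=[76 82 85 68]
Op 10: note_off(82): free voice 1 | voices=[76 - 85 68]
Op 11: note_off(76): free voice 0 | voices=[- - 85 68]
Op 12: note_on(77): voice 0 is free -> assigned | voices=[77 - 85 68]

Answer: 3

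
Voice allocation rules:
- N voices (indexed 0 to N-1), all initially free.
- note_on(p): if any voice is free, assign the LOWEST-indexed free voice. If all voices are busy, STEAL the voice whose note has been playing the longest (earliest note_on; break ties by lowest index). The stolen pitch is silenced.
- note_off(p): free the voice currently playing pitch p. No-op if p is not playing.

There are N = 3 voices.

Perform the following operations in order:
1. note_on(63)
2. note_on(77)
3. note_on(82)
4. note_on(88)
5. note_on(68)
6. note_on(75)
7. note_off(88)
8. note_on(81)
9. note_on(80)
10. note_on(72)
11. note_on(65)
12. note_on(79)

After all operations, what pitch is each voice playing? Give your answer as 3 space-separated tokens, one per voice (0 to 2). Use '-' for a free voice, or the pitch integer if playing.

Op 1: note_on(63): voice 0 is free -> assigned | voices=[63 - -]
Op 2: note_on(77): voice 1 is free -> assigned | voices=[63 77 -]
Op 3: note_on(82): voice 2 is free -> assigned | voices=[63 77 82]
Op 4: note_on(88): all voices busy, STEAL voice 0 (pitch 63, oldest) -> assign | voices=[88 77 82]
Op 5: note_on(68): all voices busy, STEAL voice 1 (pitch 77, oldest) -> assign | voices=[88 68 82]
Op 6: note_on(75): all voices busy, STEAL voice 2 (pitch 82, oldest) -> assign | voices=[88 68 75]
Op 7: note_off(88): free voice 0 | voices=[- 68 75]
Op 8: note_on(81): voice 0 is free -> assigned | voices=[81 68 75]
Op 9: note_on(80): all voices busy, STEAL voice 1 (pitch 68, oldest) -> assign | voices=[81 80 75]
Op 10: note_on(72): all voices busy, STEAL voice 2 (pitch 75, oldest) -> assign | voices=[81 80 72]
Op 11: note_on(65): all voices busy, STEAL voice 0 (pitch 81, oldest) -> assign | voices=[65 80 72]
Op 12: note_on(79): all voices busy, STEAL voice 1 (pitch 80, oldest) -> assign | voices=[65 79 72]

Answer: 65 79 72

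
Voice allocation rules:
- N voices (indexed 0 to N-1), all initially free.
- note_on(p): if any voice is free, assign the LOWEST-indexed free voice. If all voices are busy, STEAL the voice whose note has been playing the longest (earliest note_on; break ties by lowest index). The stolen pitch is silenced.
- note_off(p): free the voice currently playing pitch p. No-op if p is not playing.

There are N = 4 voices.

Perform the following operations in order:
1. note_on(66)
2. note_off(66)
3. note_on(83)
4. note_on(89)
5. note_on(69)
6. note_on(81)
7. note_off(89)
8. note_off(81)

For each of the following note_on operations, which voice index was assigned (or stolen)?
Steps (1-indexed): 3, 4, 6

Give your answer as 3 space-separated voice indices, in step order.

Op 1: note_on(66): voice 0 is free -> assigned | voices=[66 - - -]
Op 2: note_off(66): free voice 0 | voices=[- - - -]
Op 3: note_on(83): voice 0 is free -> assigned | voices=[83 - - -]
Op 4: note_on(89): voice 1 is free -> assigned | voices=[83 89 - -]
Op 5: note_on(69): voice 2 is free -> assigned | voices=[83 89 69 -]
Op 6: note_on(81): voice 3 is free -> assigned | voices=[83 89 69 81]
Op 7: note_off(89): free voice 1 | voices=[83 - 69 81]
Op 8: note_off(81): free voice 3 | voices=[83 - 69 -]

Answer: 0 1 3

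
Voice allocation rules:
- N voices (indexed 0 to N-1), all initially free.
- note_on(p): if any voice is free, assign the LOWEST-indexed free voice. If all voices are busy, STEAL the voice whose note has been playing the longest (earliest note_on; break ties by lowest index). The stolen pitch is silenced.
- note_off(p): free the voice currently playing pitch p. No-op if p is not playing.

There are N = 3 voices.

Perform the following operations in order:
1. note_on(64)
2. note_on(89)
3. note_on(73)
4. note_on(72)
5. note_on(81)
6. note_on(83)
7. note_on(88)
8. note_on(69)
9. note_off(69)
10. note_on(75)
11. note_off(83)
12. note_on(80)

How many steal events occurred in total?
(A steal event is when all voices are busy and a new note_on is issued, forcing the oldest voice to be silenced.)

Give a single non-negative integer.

Op 1: note_on(64): voice 0 is free -> assigned | voices=[64 - -]
Op 2: note_on(89): voice 1 is free -> assigned | voices=[64 89 -]
Op 3: note_on(73): voice 2 is free -> assigned | voices=[64 89 73]
Op 4: note_on(72): all voices busy, STEAL voice 0 (pitch 64, oldest) -> assign | voices=[72 89 73]
Op 5: note_on(81): all voices busy, STEAL voice 1 (pitch 89, oldest) -> assign | voices=[72 81 73]
Op 6: note_on(83): all voices busy, STEAL voice 2 (pitch 73, oldest) -> assign | voices=[72 81 83]
Op 7: note_on(88): all voices busy, STEAL voice 0 (pitch 72, oldest) -> assign | voices=[88 81 83]
Op 8: note_on(69): all voices busy, STEAL voice 1 (pitch 81, oldest) -> assign | voices=[88 69 83]
Op 9: note_off(69): free voice 1 | voices=[88 - 83]
Op 10: note_on(75): voice 1 is free -> assigned | voices=[88 75 83]
Op 11: note_off(83): free voice 2 | voices=[88 75 -]
Op 12: note_on(80): voice 2 is free -> assigned | voices=[88 75 80]

Answer: 5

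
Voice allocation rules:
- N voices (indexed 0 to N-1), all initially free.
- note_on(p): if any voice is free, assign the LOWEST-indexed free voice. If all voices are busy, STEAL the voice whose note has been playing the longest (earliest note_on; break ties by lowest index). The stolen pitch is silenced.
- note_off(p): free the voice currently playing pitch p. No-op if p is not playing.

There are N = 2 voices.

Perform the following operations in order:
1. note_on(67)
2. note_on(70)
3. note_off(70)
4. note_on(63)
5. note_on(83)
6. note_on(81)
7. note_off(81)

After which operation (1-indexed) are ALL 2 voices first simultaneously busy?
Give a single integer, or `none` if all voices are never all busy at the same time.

Answer: 2

Derivation:
Op 1: note_on(67): voice 0 is free -> assigned | voices=[67 -]
Op 2: note_on(70): voice 1 is free -> assigned | voices=[67 70]
Op 3: note_off(70): free voice 1 | voices=[67 -]
Op 4: note_on(63): voice 1 is free -> assigned | voices=[67 63]
Op 5: note_on(83): all voices busy, STEAL voice 0 (pitch 67, oldest) -> assign | voices=[83 63]
Op 6: note_on(81): all voices busy, STEAL voice 1 (pitch 63, oldest) -> assign | voices=[83 81]
Op 7: note_off(81): free voice 1 | voices=[83 -]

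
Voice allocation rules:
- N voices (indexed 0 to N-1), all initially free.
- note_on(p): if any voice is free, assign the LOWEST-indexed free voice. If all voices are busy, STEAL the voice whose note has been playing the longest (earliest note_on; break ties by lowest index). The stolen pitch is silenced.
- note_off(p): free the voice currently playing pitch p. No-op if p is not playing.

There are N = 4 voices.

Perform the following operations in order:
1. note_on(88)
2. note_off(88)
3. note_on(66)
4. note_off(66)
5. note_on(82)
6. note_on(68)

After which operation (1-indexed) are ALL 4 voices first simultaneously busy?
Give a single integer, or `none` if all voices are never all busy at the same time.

Op 1: note_on(88): voice 0 is free -> assigned | voices=[88 - - -]
Op 2: note_off(88): free voice 0 | voices=[- - - -]
Op 3: note_on(66): voice 0 is free -> assigned | voices=[66 - - -]
Op 4: note_off(66): free voice 0 | voices=[- - - -]
Op 5: note_on(82): voice 0 is free -> assigned | voices=[82 - - -]
Op 6: note_on(68): voice 1 is free -> assigned | voices=[82 68 - -]

Answer: none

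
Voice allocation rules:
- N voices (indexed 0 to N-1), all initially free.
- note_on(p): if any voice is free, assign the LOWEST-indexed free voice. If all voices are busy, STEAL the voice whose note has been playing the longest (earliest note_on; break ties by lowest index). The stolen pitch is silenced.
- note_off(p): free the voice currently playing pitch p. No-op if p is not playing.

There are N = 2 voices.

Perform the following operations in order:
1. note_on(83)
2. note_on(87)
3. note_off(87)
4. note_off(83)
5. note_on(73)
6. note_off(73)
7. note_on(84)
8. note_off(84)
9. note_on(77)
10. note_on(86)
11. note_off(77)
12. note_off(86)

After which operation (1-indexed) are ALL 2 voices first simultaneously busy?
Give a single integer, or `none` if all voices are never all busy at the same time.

Answer: 2

Derivation:
Op 1: note_on(83): voice 0 is free -> assigned | voices=[83 -]
Op 2: note_on(87): voice 1 is free -> assigned | voices=[83 87]
Op 3: note_off(87): free voice 1 | voices=[83 -]
Op 4: note_off(83): free voice 0 | voices=[- -]
Op 5: note_on(73): voice 0 is free -> assigned | voices=[73 -]
Op 6: note_off(73): free voice 0 | voices=[- -]
Op 7: note_on(84): voice 0 is free -> assigned | voices=[84 -]
Op 8: note_off(84): free voice 0 | voices=[- -]
Op 9: note_on(77): voice 0 is free -> assigned | voices=[77 -]
Op 10: note_on(86): voice 1 is free -> assigned | voices=[77 86]
Op 11: note_off(77): free voice 0 | voices=[- 86]
Op 12: note_off(86): free voice 1 | voices=[- -]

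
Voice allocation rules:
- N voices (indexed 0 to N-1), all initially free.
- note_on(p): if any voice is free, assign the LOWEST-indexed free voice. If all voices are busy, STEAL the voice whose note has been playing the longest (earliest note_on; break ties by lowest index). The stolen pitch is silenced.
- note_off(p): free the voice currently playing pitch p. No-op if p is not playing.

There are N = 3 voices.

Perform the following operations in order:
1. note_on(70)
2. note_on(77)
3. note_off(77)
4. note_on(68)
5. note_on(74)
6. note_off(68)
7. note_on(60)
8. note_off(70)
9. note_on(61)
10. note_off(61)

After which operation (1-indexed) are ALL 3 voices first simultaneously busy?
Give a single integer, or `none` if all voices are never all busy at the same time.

Op 1: note_on(70): voice 0 is free -> assigned | voices=[70 - -]
Op 2: note_on(77): voice 1 is free -> assigned | voices=[70 77 -]
Op 3: note_off(77): free voice 1 | voices=[70 - -]
Op 4: note_on(68): voice 1 is free -> assigned | voices=[70 68 -]
Op 5: note_on(74): voice 2 is free -> assigned | voices=[70 68 74]
Op 6: note_off(68): free voice 1 | voices=[70 - 74]
Op 7: note_on(60): voice 1 is free -> assigned | voices=[70 60 74]
Op 8: note_off(70): free voice 0 | voices=[- 60 74]
Op 9: note_on(61): voice 0 is free -> assigned | voices=[61 60 74]
Op 10: note_off(61): free voice 0 | voices=[- 60 74]

Answer: 5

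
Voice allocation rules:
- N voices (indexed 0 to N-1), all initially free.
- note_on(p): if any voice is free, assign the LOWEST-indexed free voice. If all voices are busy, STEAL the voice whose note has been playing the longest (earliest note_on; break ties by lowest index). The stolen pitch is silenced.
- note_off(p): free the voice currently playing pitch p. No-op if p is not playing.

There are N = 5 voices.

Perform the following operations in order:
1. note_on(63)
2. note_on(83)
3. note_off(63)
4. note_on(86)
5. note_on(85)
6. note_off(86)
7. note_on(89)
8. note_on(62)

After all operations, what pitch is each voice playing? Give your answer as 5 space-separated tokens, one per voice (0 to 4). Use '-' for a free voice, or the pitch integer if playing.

Answer: 89 83 85 62 -

Derivation:
Op 1: note_on(63): voice 0 is free -> assigned | voices=[63 - - - -]
Op 2: note_on(83): voice 1 is free -> assigned | voices=[63 83 - - -]
Op 3: note_off(63): free voice 0 | voices=[- 83 - - -]
Op 4: note_on(86): voice 0 is free -> assigned | voices=[86 83 - - -]
Op 5: note_on(85): voice 2 is free -> assigned | voices=[86 83 85 - -]
Op 6: note_off(86): free voice 0 | voices=[- 83 85 - -]
Op 7: note_on(89): voice 0 is free -> assigned | voices=[89 83 85 - -]
Op 8: note_on(62): voice 3 is free -> assigned | voices=[89 83 85 62 -]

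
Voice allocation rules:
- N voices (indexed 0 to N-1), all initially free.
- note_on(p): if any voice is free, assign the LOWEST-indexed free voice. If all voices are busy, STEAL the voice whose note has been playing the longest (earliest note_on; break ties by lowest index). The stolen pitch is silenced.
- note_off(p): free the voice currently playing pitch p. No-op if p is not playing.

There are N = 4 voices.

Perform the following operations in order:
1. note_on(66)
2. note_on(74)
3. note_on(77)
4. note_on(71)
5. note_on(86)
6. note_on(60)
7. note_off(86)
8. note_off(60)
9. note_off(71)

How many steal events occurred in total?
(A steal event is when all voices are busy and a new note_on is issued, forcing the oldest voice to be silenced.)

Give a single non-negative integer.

Op 1: note_on(66): voice 0 is free -> assigned | voices=[66 - - -]
Op 2: note_on(74): voice 1 is free -> assigned | voices=[66 74 - -]
Op 3: note_on(77): voice 2 is free -> assigned | voices=[66 74 77 -]
Op 4: note_on(71): voice 3 is free -> assigned | voices=[66 74 77 71]
Op 5: note_on(86): all voices busy, STEAL voice 0 (pitch 66, oldest) -> assign | voices=[86 74 77 71]
Op 6: note_on(60): all voices busy, STEAL voice 1 (pitch 74, oldest) -> assign | voices=[86 60 77 71]
Op 7: note_off(86): free voice 0 | voices=[- 60 77 71]
Op 8: note_off(60): free voice 1 | voices=[- - 77 71]
Op 9: note_off(71): free voice 3 | voices=[- - 77 -]

Answer: 2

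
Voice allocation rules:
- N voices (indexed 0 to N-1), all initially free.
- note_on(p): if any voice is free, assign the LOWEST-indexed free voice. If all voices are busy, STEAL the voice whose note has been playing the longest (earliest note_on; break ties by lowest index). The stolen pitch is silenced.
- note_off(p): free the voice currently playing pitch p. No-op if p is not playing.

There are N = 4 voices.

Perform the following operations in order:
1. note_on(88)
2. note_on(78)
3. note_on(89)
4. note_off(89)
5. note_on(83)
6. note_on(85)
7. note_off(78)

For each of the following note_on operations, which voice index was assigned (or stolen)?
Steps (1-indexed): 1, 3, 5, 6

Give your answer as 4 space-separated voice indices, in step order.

Answer: 0 2 2 3

Derivation:
Op 1: note_on(88): voice 0 is free -> assigned | voices=[88 - - -]
Op 2: note_on(78): voice 1 is free -> assigned | voices=[88 78 - -]
Op 3: note_on(89): voice 2 is free -> assigned | voices=[88 78 89 -]
Op 4: note_off(89): free voice 2 | voices=[88 78 - -]
Op 5: note_on(83): voice 2 is free -> assigned | voices=[88 78 83 -]
Op 6: note_on(85): voice 3 is free -> assigned | voices=[88 78 83 85]
Op 7: note_off(78): free voice 1 | voices=[88 - 83 85]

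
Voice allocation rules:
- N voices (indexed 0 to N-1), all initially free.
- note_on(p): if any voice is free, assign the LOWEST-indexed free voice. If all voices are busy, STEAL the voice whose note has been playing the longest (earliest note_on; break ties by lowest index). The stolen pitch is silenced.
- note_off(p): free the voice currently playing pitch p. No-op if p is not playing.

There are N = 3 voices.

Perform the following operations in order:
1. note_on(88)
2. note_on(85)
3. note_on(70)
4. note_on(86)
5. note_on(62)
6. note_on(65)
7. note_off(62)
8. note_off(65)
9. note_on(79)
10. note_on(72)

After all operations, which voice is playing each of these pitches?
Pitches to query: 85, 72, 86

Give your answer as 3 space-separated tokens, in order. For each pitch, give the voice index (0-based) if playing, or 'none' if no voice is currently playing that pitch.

Op 1: note_on(88): voice 0 is free -> assigned | voices=[88 - -]
Op 2: note_on(85): voice 1 is free -> assigned | voices=[88 85 -]
Op 3: note_on(70): voice 2 is free -> assigned | voices=[88 85 70]
Op 4: note_on(86): all voices busy, STEAL voice 0 (pitch 88, oldest) -> assign | voices=[86 85 70]
Op 5: note_on(62): all voices busy, STEAL voice 1 (pitch 85, oldest) -> assign | voices=[86 62 70]
Op 6: note_on(65): all voices busy, STEAL voice 2 (pitch 70, oldest) -> assign | voices=[86 62 65]
Op 7: note_off(62): free voice 1 | voices=[86 - 65]
Op 8: note_off(65): free voice 2 | voices=[86 - -]
Op 9: note_on(79): voice 1 is free -> assigned | voices=[86 79 -]
Op 10: note_on(72): voice 2 is free -> assigned | voices=[86 79 72]

Answer: none 2 0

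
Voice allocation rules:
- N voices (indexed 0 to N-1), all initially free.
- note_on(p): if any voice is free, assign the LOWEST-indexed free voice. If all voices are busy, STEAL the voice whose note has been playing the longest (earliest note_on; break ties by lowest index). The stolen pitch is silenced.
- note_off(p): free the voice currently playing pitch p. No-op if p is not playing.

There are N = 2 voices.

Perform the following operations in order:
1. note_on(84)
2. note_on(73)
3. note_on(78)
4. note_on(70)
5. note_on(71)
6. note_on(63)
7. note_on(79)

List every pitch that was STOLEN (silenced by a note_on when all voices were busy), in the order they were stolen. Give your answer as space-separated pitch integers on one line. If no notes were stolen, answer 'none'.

Op 1: note_on(84): voice 0 is free -> assigned | voices=[84 -]
Op 2: note_on(73): voice 1 is free -> assigned | voices=[84 73]
Op 3: note_on(78): all voices busy, STEAL voice 0 (pitch 84, oldest) -> assign | voices=[78 73]
Op 4: note_on(70): all voices busy, STEAL voice 1 (pitch 73, oldest) -> assign | voices=[78 70]
Op 5: note_on(71): all voices busy, STEAL voice 0 (pitch 78, oldest) -> assign | voices=[71 70]
Op 6: note_on(63): all voices busy, STEAL voice 1 (pitch 70, oldest) -> assign | voices=[71 63]
Op 7: note_on(79): all voices busy, STEAL voice 0 (pitch 71, oldest) -> assign | voices=[79 63]

Answer: 84 73 78 70 71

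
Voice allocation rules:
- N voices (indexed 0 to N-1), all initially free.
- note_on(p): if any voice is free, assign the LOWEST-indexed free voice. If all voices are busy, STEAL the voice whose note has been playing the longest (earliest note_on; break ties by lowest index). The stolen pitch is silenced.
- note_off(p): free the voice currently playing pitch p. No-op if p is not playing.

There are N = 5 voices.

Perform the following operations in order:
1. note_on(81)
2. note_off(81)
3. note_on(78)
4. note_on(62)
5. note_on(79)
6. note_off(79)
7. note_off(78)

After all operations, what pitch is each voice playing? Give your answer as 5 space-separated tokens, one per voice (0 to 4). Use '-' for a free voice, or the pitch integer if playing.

Op 1: note_on(81): voice 0 is free -> assigned | voices=[81 - - - -]
Op 2: note_off(81): free voice 0 | voices=[- - - - -]
Op 3: note_on(78): voice 0 is free -> assigned | voices=[78 - - - -]
Op 4: note_on(62): voice 1 is free -> assigned | voices=[78 62 - - -]
Op 5: note_on(79): voice 2 is free -> assigned | voices=[78 62 79 - -]
Op 6: note_off(79): free voice 2 | voices=[78 62 - - -]
Op 7: note_off(78): free voice 0 | voices=[- 62 - - -]

Answer: - 62 - - -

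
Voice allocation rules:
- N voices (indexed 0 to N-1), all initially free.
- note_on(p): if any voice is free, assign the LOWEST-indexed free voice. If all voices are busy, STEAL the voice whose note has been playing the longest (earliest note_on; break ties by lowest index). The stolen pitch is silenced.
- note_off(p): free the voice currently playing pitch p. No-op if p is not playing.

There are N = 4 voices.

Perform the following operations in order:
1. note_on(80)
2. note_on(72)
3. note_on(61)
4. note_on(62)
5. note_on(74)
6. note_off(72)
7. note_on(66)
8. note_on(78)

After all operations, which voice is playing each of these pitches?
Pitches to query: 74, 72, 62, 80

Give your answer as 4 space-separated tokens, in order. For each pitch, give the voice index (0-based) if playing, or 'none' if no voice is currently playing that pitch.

Answer: 0 none 3 none

Derivation:
Op 1: note_on(80): voice 0 is free -> assigned | voices=[80 - - -]
Op 2: note_on(72): voice 1 is free -> assigned | voices=[80 72 - -]
Op 3: note_on(61): voice 2 is free -> assigned | voices=[80 72 61 -]
Op 4: note_on(62): voice 3 is free -> assigned | voices=[80 72 61 62]
Op 5: note_on(74): all voices busy, STEAL voice 0 (pitch 80, oldest) -> assign | voices=[74 72 61 62]
Op 6: note_off(72): free voice 1 | voices=[74 - 61 62]
Op 7: note_on(66): voice 1 is free -> assigned | voices=[74 66 61 62]
Op 8: note_on(78): all voices busy, STEAL voice 2 (pitch 61, oldest) -> assign | voices=[74 66 78 62]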